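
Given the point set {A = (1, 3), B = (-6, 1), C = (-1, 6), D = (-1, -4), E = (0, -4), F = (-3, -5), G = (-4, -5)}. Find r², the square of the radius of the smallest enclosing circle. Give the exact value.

32.5

The farthest pair is C–G with squared distance 130. The circle on this segment as diameter has centre (-2.5, 0.5) and r² = 130/4 = 32.5.
Check A: distance² to centre = 18.5 ≤ 32.5, so it lies inside.
All remaining points lie in this disk, and no smaller disk contains both endpoints, so this is the minimum enclosing circle.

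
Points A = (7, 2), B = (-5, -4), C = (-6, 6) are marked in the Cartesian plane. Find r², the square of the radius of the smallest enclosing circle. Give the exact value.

Side lengths²: AB² = 180, AC² = 185, BC² = 101.
Since AC² = 185 < 180 + 101 = 281, the triangle is acute, so the smallest enclosing circle is the circumcircle.
Circumcentre = (-11/42, 32/21), r² = 93425/1764.

93425/1764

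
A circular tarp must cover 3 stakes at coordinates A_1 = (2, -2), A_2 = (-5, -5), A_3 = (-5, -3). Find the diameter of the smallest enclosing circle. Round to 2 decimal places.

Side lengths²: A_1A_2² = 58, A_1A_3² = 50, A_2A_3² = 4.
Since A_1A_2² = 58 ≥ 50 + 4 = 54, the angle opposite A_1A_2 is not acute, so the smallest enclosing circle has A_1A_2 as diameter.
Centre = midpoint of A_1A_2 = (-1.5, -3.5), r² = 58/4 = 14.5.
Diameter = 2r = 2√(14.5) ≈ 7.62.

7.62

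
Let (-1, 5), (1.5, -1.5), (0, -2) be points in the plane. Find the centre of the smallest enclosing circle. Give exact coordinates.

(-15/44, 67/44)

Call the three points A, B, C in the order given.
Side lengths²: AB² = 48.5, AC² = 50, BC² = 2.5.
Since AC² = 50 < 48.5 + 2.5 = 51, the triangle is acute, so the smallest enclosing circle is the circumcircle.
Circumcentre = (-15/44, 67/44), r² = 12125/968.
Centre = (-15/44, 67/44).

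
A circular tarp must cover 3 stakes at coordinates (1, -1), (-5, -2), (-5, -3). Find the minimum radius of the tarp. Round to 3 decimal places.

Call the three points A, B, C in the order given.
Side lengths²: AB² = 37, AC² = 40, BC² = 1.
Since AC² = 40 ≥ 37 + 1 = 38, the angle opposite AC is not acute, so the smallest enclosing circle has AC as diameter.
Centre = midpoint of AC = (-2, -2), r² = 40/4 = 10.
r = √10 ≈ 3.162.

3.162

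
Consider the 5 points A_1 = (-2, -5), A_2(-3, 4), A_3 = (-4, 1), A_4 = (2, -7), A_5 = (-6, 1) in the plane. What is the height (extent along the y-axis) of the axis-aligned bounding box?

11

max y = 4, min y = -7, so height = 11.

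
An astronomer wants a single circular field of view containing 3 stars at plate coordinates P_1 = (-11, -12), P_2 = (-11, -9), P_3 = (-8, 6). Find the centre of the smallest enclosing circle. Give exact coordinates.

(-9.5, -3)

Side lengths²: P_1P_2² = 9, P_1P_3² = 333, P_2P_3² = 234.
Since P_1P_3² = 333 ≥ 234 + 9 = 243, the angle opposite P_1P_3 is not acute, so the smallest enclosing circle has P_1P_3 as diameter.
Centre = midpoint of P_1P_3 = (-9.5, -3), r² = 333/4 = 83.25.
Centre = (-9.5, -3).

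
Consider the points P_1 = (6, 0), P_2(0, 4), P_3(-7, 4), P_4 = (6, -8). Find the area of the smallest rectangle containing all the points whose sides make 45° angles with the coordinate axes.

In coordinates u = x + y, v = x − y the rectangle is axis-aligned; the map (x,y)→(u,v) scales areas by 2.
u-values: 6, 4, -3, -2; range = 6 − (-3) = 9.
v-values: 6, -4, -11, 14; range = 14 − (-11) = 25.
Area = (9 × 25) / 2 = 112.5.

112.5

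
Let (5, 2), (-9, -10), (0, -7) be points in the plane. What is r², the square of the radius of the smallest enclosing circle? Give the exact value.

Call the three points A, B, C in the order given.
Side lengths²: AB² = 340, AC² = 106, BC² = 90.
Since AB² = 340 ≥ 106 + 90 = 196, the angle opposite AB is not acute, so the smallest enclosing circle has AB as diameter.
Centre = midpoint of AB = (-2, -4), r² = 340/4 = 85.

85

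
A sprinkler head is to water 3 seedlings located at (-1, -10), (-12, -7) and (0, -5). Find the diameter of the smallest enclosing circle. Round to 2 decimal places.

Call the three points A, B, C in the order given.
Side lengths²: AB² = 130, AC² = 26, BC² = 148.
Since BC² = 148 < 130 + 26 = 156, the triangle is acute, so the smallest enclosing circle is the circumcircle.
Circumcentre = (-172/29, -186/29), r² = 31265/841.
Diameter = 2r = 2√(31265/841) ≈ 12.19.

12.19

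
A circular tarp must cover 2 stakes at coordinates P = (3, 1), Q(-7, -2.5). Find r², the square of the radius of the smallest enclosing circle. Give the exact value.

28.0625

The smallest circle enclosing two points has them as diameter endpoints.
Centre = midpoint = (-2, -0.75); r² = |PQ|²/4 = 112.25/4 = 28.0625.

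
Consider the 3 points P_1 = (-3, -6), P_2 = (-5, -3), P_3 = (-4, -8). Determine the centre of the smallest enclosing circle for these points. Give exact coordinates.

Side lengths²: P_1P_2² = 13, P_1P_3² = 5, P_2P_3² = 26.
Since P_2P_3² = 26 ≥ 13 + 5 = 18, the angle opposite P_2P_3 is not acute, so the smallest enclosing circle has P_2P_3 as diameter.
Centre = midpoint of P_2P_3 = (-4.5, -5.5), r² = 26/4 = 6.5.
Centre = (-4.5, -5.5).

(-4.5, -5.5)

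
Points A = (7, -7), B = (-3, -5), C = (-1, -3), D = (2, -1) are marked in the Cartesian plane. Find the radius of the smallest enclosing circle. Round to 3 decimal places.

5.099

By Welzl's lemma the MEC is supported by two points (diametrically opposite) or three points (on a circumcircle).
The farthest pair is A–B with squared distance 104. The circle on this segment as diameter has centre (2, -6) and r² = 104/4 = 26.
Check C: distance² to centre = 18 ≤ 26, so it lies inside.
All remaining points lie in this disk, and no smaller disk contains both endpoints, so this is the minimum enclosing circle.
r = √26 ≈ 5.099.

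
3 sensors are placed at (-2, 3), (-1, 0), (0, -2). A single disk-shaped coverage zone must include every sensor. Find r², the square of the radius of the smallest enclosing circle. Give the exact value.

7.25

Call the three points A, B, C in the order given.
Side lengths²: AB² = 10, AC² = 29, BC² = 5.
Since AC² = 29 ≥ 10 + 5 = 15, the angle opposite AC is not acute, so the smallest enclosing circle has AC as diameter.
Centre = midpoint of AC = (-1, 0.5), r² = 29/4 = 7.25.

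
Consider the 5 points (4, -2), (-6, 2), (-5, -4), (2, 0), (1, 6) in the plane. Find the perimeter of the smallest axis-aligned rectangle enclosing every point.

40

Width = max x − min x = 4 − (-6) = 10.
Height = max y − min y = 6 − (-4) = 10.
Perimeter = 2(10 + 10) = 40.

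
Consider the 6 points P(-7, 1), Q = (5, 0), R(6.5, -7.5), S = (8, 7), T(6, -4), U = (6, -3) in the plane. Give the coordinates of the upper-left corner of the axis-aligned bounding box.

(-7, 7)

x-range [-7, 8], y-range [-7.5, 7].
The upper-left corner is (-7, 7).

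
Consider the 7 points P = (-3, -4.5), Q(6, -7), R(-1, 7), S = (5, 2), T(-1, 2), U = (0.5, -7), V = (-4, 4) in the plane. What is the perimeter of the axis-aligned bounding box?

48

Width = max x − min x = 6 − (-4) = 10.
Height = max y − min y = 7 − (-7) = 14.
Perimeter = 2(10 + 14) = 48.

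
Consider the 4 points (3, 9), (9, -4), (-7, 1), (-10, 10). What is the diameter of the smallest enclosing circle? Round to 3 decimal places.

By Welzl's lemma the MEC is supported by two points (diametrically opposite) or three points (on a circumcircle).
The farthest pair is (9, -4)–(-10, 10) with squared distance 557. The circle on this segment as diameter has centre (-0.5, 3) and r² = 557/4 = 139.25.
Check (3, 9): distance² to centre = 48.25 ≤ 139.25, so it lies inside.
All remaining points lie in this disk, and no smaller disk contains both endpoints, so this is the minimum enclosing circle.
Diameter = 2r = 2√(139.25) ≈ 23.601.

23.601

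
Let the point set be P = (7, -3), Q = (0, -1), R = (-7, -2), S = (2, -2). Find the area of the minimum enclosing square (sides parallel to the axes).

196

The bounding box has width 14 and height 2.
An axis-aligned square enclosing the set must have side ≥ max(width, height).
So the minimum side is max(14, 2) = 14.
Area = 14² = 196.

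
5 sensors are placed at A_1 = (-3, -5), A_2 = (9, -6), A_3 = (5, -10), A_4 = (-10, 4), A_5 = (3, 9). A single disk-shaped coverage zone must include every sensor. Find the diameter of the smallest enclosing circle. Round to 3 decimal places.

21.471

A smallest enclosing disk is always determined by at most three of the input points on its boundary.
The farthest pair is A_2–A_4 with squared distance 461. The circle on this segment as diameter has centre (-0.5, -1) and r² = 461/4 = 115.25.
Check A_1: distance² to centre = 22.25 ≤ 115.25, so it lies inside.
All remaining points lie in this disk, and no smaller disk contains both endpoints, so this is the minimum enclosing circle.
Diameter = 2r = 2√(115.25) ≈ 21.471.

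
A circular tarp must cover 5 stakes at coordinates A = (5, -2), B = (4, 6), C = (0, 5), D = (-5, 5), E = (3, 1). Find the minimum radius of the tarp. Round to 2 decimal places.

A smallest enclosing disk is always determined by at most three of the input points on its boundary.
The farthest pair is A–D with squared distance 149. The circle on this segment as diameter has centre (0, 1.5) and r² = 149/4 = 37.25.
Check B: distance² to centre = 36.25 ≤ 37.25, so it lies inside.
All remaining points lie in this disk, and no smaller disk contains both endpoints, so this is the minimum enclosing circle.
r = √(37.25) ≈ 6.10.

6.10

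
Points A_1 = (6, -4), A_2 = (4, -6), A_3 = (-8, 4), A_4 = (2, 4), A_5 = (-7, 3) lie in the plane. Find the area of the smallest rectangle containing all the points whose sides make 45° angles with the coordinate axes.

In coordinates u = x + y, v = x − y the rectangle is axis-aligned; the map (x,y)→(u,v) scales areas by 2.
u-values: 2, -2, -4, 6, -4; range = 6 − (-4) = 10.
v-values: 10, 10, -12, -2, -10; range = 10 − (-12) = 22.
Area = (10 × 22) / 2 = 110.

110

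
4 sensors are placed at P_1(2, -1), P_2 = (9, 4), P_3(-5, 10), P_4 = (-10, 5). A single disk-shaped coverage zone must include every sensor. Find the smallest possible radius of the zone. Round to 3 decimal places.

The farthest pair is P_2–P_4 with squared distance 362. The circle on this segment as diameter has centre (-0.5, 4.5) and r² = 362/4 = 90.5.
Check P_1: distance² to centre = 36.5 ≤ 90.5, so it lies inside.
All remaining points lie in this disk, and no smaller disk contains both endpoints, so this is the minimum enclosing circle.
r = √(90.5) ≈ 9.513.

9.513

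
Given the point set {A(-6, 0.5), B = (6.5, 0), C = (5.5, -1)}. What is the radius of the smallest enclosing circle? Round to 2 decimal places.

6.25

Side lengths²: AB² = 156.5, AC² = 134.5, BC² = 2.
Since AB² = 156.5 ≥ 134.5 + 2 = 136.5, the angle opposite AB is not acute, so the smallest enclosing circle has AB as diameter.
Centre = midpoint of AB = (0.25, 0.25), r² = 156.5/4 = 39.125.
r = √(39.125) ≈ 6.25.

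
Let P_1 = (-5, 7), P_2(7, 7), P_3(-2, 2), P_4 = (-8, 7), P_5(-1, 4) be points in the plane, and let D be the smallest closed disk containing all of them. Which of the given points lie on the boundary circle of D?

P_2, P_4

The farthest pair is P_2–P_4 with squared distance 225. The circle on this segment as diameter has centre (-0.5, 7) and r² = 225/4 = 56.25.
Check P_1: distance² to centre = 20.25 ≤ 56.25, so it lies inside.
All remaining points lie in this disk, and no smaller disk contains both endpoints, so this is the minimum enclosing circle.
The points at distance exactly r from the centre are P_2, P_4 — 2 points.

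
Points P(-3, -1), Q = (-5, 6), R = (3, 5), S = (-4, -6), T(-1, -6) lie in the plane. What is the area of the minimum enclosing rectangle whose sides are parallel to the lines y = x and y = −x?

In coordinates u = x + y, v = x − y the rectangle is axis-aligned; the map (x,y)→(u,v) scales areas by 2.
u-values: -4, 1, 8, -10, -7; range = 8 − (-10) = 18.
v-values: -2, -11, -2, 2, 5; range = 5 − (-11) = 16.
Area = (18 × 16) / 2 = 144.

144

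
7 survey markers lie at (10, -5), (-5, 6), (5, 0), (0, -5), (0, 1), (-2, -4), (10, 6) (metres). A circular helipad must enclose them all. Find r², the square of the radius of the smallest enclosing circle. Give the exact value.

86.5

A smallest enclosing disk is always determined by at most three of the input points on its boundary.
The farthest pair is (10, -5)–(-5, 6) with squared distance 346. The circle on this segment as diameter has centre (2.5, 0.5) and r² = 346/4 = 86.5.
Check (5, 0): distance² to centre = 6.5 ≤ 86.5, so it lies inside.
All remaining points lie in this disk, and no smaller disk contains both endpoints, so this is the minimum enclosing circle.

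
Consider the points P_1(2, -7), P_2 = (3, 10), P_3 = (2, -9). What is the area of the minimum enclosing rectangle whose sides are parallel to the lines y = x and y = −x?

180

In coordinates u = x + y, v = x − y the rectangle is axis-aligned; the map (x,y)→(u,v) scales areas by 2.
u-values: -5, 13, -7; range = 13 − (-7) = 20.
v-values: 9, -7, 11; range = 11 − (-7) = 18.
Area = (20 × 18) / 2 = 180.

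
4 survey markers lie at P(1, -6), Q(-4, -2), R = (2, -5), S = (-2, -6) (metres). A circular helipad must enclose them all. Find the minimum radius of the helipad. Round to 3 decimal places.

3.354

By Welzl's lemma the MEC is supported by two points (diametrically opposite) or three points (on a circumcircle).
The farthest pair is Q–R with squared distance 45. The circle on this segment as diameter has centre (-1, -3.5) and r² = 45/4 = 11.25.
Check P: distance² to centre = 10.25 ≤ 11.25, so it lies inside.
All remaining points lie in this disk, and no smaller disk contains both endpoints, so this is the minimum enclosing circle.
r = √(11.25) ≈ 3.354.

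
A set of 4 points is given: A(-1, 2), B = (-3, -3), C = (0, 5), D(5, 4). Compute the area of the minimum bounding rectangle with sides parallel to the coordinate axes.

64

x ranges over [-3, 5], width 8.
y ranges over [-3, 5], height 8.
Area = 8 × 8 = 64.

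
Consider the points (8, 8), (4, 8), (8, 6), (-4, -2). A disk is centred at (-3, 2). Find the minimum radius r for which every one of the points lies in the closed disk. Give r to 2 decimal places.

The required radius is the distance from (-3, 2) to the farthest point.
Squared distances: 157, 85, 137, 17.
Maximum is 157, attained at (8, 8).
r = √157 ≈ 12.53.

12.53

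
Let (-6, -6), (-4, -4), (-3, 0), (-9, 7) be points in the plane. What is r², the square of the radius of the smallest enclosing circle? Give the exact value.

44.5

The minimum enclosing circle of a finite set is fixed by two of the points (as a diameter) or three (as a circumcircle).
The farthest pair is (-6, -6)–(-9, 7) with squared distance 178. The circle on this segment as diameter has centre (-7.5, 0.5) and r² = 178/4 = 44.5.
Check (-4, -4): distance² to centre = 32.5 ≤ 44.5, so it lies inside.
All remaining points lie in this disk, and no smaller disk contains both endpoints, so this is the minimum enclosing circle.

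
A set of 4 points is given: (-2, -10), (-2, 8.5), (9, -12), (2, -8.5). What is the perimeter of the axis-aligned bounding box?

63

Width = max x − min x = 9 − (-2) = 11.
Height = max y − min y = 8.5 − (-12) = 20.5.
Perimeter = 2(11 + 20.5) = 63.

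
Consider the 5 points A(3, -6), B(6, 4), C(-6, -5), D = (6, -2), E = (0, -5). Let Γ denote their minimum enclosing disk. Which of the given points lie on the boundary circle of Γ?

B, C

The farthest pair is B–C with squared distance 225. The circle on this segment as diameter has centre (0, -0.5) and r² = 225/4 = 56.25.
Check A: distance² to centre = 39.25 ≤ 56.25, so it lies inside.
All remaining points lie in this disk, and no smaller disk contains both endpoints, so this is the minimum enclosing circle.
The points at distance exactly r from the centre are B, C — 2 points.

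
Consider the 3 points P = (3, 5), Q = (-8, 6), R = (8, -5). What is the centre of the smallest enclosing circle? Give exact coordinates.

Side lengths²: PQ² = 122, PR² = 125, QR² = 377.
Since QR² = 377 ≥ 125 + 122 = 247, the angle opposite QR is not acute, so the smallest enclosing circle has QR as diameter.
Centre = midpoint of QR = (0, 0.5), r² = 377/4 = 94.25.
Centre = (0, 0.5).

(0, 0.5)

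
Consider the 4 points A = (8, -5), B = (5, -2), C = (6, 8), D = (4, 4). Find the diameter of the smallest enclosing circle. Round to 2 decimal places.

13.15

A smallest enclosing disk is always determined by at most three of the input points on its boundary.
The farthest pair is A–C with squared distance 173. The circle on this segment as diameter has centre (7, 1.5) and r² = 173/4 = 43.25.
Check B: distance² to centre = 16.25 ≤ 43.25, so it lies inside.
All remaining points lie in this disk, and no smaller disk contains both endpoints, so this is the minimum enclosing circle.
Diameter = 2r = 2√(43.25) ≈ 13.15.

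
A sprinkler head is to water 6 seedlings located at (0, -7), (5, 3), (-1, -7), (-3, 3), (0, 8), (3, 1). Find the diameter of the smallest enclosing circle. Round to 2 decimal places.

15.03

The minimum enclosing circle of a finite set is fixed by two of the points (as a diameter) or three (as a circumcircle).
The farthest pair is (-1, -7)–(0, 8) with squared distance 226. The circle on this segment as diameter has centre (-0.5, 0.5) and r² = 226/4 = 56.5.
Check (0, -7): distance² to centre = 56.5 ≤ 56.5, so it lies inside.
All remaining points lie in this disk, and no smaller disk contains both endpoints, so this is the minimum enclosing circle.
Diameter = 2r = 2√(56.5) ≈ 15.03.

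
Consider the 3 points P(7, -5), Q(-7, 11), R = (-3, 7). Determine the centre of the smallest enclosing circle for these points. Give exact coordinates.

(0, 3)

Side lengths²: PQ² = 452, PR² = 244, QR² = 32.
Since PQ² = 452 ≥ 244 + 32 = 276, the angle opposite PQ is not acute, so the smallest enclosing circle has PQ as diameter.
Centre = midpoint of PQ = (0, 3), r² = 452/4 = 113.
Centre = (0, 3).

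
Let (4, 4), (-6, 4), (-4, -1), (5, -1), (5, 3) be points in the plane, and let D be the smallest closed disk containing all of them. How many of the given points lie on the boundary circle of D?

2

A smallest enclosing disk is always determined by at most three of the input points on its boundary.
The farthest pair is (-6, 4)–(5, -1) with squared distance 146. The circle on this segment as diameter has centre (-0.5, 1.5) and r² = 146/4 = 36.5.
Check (4, 4): distance² to centre = 26.5 ≤ 36.5, so it lies inside.
All remaining points lie in this disk, and no smaller disk contains both endpoints, so this is the minimum enclosing circle.
The points at distance exactly r from the centre are (-6, 4), (5, -1) — 2 points.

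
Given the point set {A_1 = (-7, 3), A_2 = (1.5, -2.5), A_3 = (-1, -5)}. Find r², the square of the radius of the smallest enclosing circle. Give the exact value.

Side lengths²: A_1A_2² = 102.5, A_1A_3² = 100, A_2A_3² = 12.5.
Since A_1A_2² = 102.5 < 100 + 12.5 = 112.5, the triangle is acute, so the smallest enclosing circle is the circumcircle.
Circumcentre = (-22/7, -5/14), r² = 5125/196.

5125/196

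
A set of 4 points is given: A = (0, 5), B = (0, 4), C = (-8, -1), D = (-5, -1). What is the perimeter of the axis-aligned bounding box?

28

Width = max x − min x = 0 − (-8) = 8.
Height = max y − min y = 5 − (-1) = 6.
Perimeter = 2(8 + 6) = 28.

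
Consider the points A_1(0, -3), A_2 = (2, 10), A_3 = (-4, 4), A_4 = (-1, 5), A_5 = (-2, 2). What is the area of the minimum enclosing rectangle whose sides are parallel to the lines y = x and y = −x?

In coordinates u = x + y, v = x − y the rectangle is axis-aligned; the map (x,y)→(u,v) scales areas by 2.
u-values: -3, 12, 0, 4, 0; range = 12 − (-3) = 15.
v-values: 3, -8, -8, -6, -4; range = 3 − (-8) = 11.
Area = (15 × 11) / 2 = 82.5.

82.5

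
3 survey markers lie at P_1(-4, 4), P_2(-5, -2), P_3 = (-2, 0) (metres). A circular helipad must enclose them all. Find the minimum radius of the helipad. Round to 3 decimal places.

3.041

Side lengths²: P_1P_2² = 37, P_1P_3² = 20, P_2P_3² = 13.
Since P_1P_2² = 37 ≥ 20 + 13 = 33, the angle opposite P_1P_2 is not acute, so the smallest enclosing circle has P_1P_2 as diameter.
Centre = midpoint of P_1P_2 = (-4.5, 1), r² = 37/4 = 9.25.
r = √(9.25) ≈ 3.041.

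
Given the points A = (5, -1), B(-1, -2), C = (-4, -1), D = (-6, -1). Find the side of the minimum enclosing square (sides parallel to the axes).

11

The bounding box has width 11 and height 1.
An axis-aligned square enclosing the set must have side ≥ max(width, height).
So the minimum side is max(11, 1) = 11.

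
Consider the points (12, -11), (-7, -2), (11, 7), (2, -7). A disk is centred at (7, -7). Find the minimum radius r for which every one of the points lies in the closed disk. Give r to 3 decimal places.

The required radius is the distance from (7, -7) to the farthest point.
Squared distances: 41, 221, 212, 25.
Maximum is 221, attained at (-7, -2).
r = √221 ≈ 14.866.

14.866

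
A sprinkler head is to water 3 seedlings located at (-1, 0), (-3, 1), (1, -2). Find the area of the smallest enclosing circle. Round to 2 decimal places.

Call the three points A, B, C in the order given.
Side lengths²: AB² = 5, AC² = 8, BC² = 25.
Since BC² = 25 ≥ 8 + 5 = 13, the angle opposite BC is not acute, so the smallest enclosing circle has BC as diameter.
Centre = midpoint of BC = (-1, -0.5), r² = 25/4 = 6.25.
Area = π·r² = π·6.25 ≈ 19.63.

19.63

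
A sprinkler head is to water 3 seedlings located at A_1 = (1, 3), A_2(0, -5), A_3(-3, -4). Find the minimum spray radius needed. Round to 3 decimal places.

Side lengths²: A_1A_2² = 65, A_1A_3² = 65, A_2A_3² = 10.
Since A_1A_3² = 65 < 65 + 10 = 75, the triangle is acute, so the smallest enclosing circle is the circumcircle.
Circumcentre = (-0.3, -0.9), r² = 16.9.
r = √(16.9) ≈ 4.111.

4.111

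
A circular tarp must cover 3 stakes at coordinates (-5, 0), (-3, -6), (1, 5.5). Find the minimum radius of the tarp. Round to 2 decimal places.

6.09

Call the three points A, B, C in the order given.
Side lengths²: AB² = 40, AC² = 66.25, BC² = 148.25.
Since BC² = 148.25 ≥ 66.25 + 40 = 106.25, the angle opposite BC is not acute, so the smallest enclosing circle has BC as diameter.
Centre = midpoint of BC = (-1, -0.25), r² = 148.25/4 = 37.0625.
r = √(37.0625) ≈ 6.09.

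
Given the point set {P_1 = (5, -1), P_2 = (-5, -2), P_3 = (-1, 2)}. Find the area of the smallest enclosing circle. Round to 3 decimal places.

Side lengths²: P_1P_2² = 101, P_1P_3² = 45, P_2P_3² = 32.
Since P_1P_2² = 101 ≥ 45 + 32 = 77, the angle opposite P_1P_2 is not acute, so the smallest enclosing circle has P_1P_2 as diameter.
Centre = midpoint of P_1P_2 = (0, -1.5), r² = 101/4 = 25.25.
Area = π·r² = π·25.25 ≈ 79.325.

79.325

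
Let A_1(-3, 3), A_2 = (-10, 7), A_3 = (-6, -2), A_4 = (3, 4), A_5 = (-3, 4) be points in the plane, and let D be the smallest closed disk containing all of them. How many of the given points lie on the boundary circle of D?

3

The minimum enclosing circle of a finite set is fixed by two of the points (as a diameter) or three (as a circumcircle).
The minimum enclosing circle is determined by three boundary points: A_2, A_3, A_4.
Their circumcentre is (-263/70, 307/70) with r² = 112229/2450.
The farthest remaining point A_1 is at distance² 6109/2450 ≤ 112229/2450.
The points at distance exactly r from the centre are A_2, A_3, A_4 — 3 points.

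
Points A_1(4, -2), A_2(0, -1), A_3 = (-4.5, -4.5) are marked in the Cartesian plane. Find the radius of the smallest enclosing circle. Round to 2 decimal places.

4.43

Side lengths²: A_1A_2² = 17, A_1A_3² = 78.5, A_2A_3² = 32.5.
Since A_1A_3² = 78.5 ≥ 32.5 + 17 = 49.5, the angle opposite A_1A_3 is not acute, so the smallest enclosing circle has A_1A_3 as diameter.
Centre = midpoint of A_1A_3 = (-0.25, -3.25), r² = 78.5/4 = 19.625.
r = √(19.625) ≈ 4.43.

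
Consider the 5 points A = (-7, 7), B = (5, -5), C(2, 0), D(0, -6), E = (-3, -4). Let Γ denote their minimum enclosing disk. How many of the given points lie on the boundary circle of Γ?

By Welzl's lemma the MEC is supported by two points (diametrically opposite) or three points (on a circumcircle).
The farthest pair is A–B with squared distance 288. The circle on this segment as diameter has centre (-1, 1) and r² = 288/4 = 72.
Check C: distance² to centre = 10 ≤ 72, so it lies inside.
All remaining points lie in this disk, and no smaller disk contains both endpoints, so this is the minimum enclosing circle.
The points at distance exactly r from the centre are A, B — 2 points.

2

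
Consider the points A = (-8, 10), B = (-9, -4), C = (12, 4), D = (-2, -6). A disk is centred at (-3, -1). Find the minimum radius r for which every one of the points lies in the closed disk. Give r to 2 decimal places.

15.81

The required radius is the distance from (-3, -1) to the farthest point.
Squared distances: 146, 45, 250, 26.
Maximum is 250, attained at C.
r = √250 ≈ 15.81.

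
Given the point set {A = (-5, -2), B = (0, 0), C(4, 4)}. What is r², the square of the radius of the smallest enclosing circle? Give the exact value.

Side lengths²: AB² = 29, AC² = 117, BC² = 32.
Since AC² = 117 ≥ 32 + 29 = 61, the angle opposite AC is not acute, so the smallest enclosing circle has AC as diameter.
Centre = midpoint of AC = (-0.5, 1), r² = 117/4 = 29.25.

29.25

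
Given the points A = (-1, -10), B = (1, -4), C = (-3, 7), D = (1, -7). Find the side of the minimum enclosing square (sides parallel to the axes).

17

The bounding box has width 4 and height 17.
An axis-aligned square enclosing the set must have side ≥ max(width, height).
So the minimum side is max(4, 17) = 17.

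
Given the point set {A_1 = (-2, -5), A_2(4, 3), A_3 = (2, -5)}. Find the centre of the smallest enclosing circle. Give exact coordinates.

Side lengths²: A_1A_2² = 100, A_1A_3² = 16, A_2A_3² = 68.
Since A_1A_2² = 100 ≥ 68 + 16 = 84, the angle opposite A_1A_2 is not acute, so the smallest enclosing circle has A_1A_2 as diameter.
Centre = midpoint of A_1A_2 = (1, -1), r² = 100/4 = 25.
Centre = (1, -1).

(1, -1)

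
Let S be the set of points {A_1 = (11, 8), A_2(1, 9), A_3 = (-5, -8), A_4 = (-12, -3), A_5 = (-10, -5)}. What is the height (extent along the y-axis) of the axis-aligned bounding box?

17

max y = 9, min y = -8, so height = 17.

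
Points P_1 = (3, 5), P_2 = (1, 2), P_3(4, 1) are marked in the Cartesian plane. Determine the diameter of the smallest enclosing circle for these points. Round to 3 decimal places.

4.274

Side lengths²: P_1P_2² = 13, P_1P_3² = 17, P_2P_3² = 10.
Since P_1P_3² = 17 < 13 + 10 = 23, the triangle is acute, so the smallest enclosing circle is the circumcircle.
Circumcentre = (65/22, 63/22), r² = 1105/242.
Diameter = 2r = 2√(1105/242) ≈ 4.274.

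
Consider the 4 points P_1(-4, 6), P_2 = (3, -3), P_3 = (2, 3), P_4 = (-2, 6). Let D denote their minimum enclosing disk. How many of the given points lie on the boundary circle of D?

A smallest enclosing disk is always determined by at most three of the input points on its boundary.
The farthest pair is P_1–P_2 with squared distance 130. The circle on this segment as diameter has centre (-0.5, 1.5) and r² = 130/4 = 32.5.
Check P_3: distance² to centre = 8.5 ≤ 32.5, so it lies inside.
All remaining points lie in this disk, and no smaller disk contains both endpoints, so this is the minimum enclosing circle.
The points at distance exactly r from the centre are P_1, P_2 — 2 points.

2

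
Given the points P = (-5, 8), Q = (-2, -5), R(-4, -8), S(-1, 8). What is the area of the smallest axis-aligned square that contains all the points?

The bounding box has width 4 and height 16.
An axis-aligned square enclosing the set must have side ≥ max(width, height).
So the minimum side is max(4, 16) = 16.
Area = 16² = 256.

256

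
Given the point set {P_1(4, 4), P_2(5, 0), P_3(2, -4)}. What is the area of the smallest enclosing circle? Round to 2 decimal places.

53.41

Side lengths²: P_1P_2² = 17, P_1P_3² = 68, P_2P_3² = 25.
Since P_1P_3² = 68 ≥ 25 + 17 = 42, the angle opposite P_1P_3 is not acute, so the smallest enclosing circle has P_1P_3 as diameter.
Centre = midpoint of P_1P_3 = (3, 0), r² = 68/4 = 17.
Area = π·r² = π·17 ≈ 53.41.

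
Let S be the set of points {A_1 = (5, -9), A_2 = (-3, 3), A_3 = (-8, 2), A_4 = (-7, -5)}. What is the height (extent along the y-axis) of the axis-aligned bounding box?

max y = 3, min y = -9, so height = 12.

12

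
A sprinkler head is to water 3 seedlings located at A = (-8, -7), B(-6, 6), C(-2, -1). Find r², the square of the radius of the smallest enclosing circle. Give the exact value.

Side lengths²: AB² = 173, AC² = 72, BC² = 65.
Since AB² = 173 ≥ 72 + 65 = 137, the angle opposite AB is not acute, so the smallest enclosing circle has AB as diameter.
Centre = midpoint of AB = (-7, -0.5), r² = 173/4 = 43.25.

43.25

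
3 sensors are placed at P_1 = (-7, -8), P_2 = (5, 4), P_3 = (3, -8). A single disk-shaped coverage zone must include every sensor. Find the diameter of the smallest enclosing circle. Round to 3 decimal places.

Side lengths²: P_1P_2² = 288, P_1P_3² = 100, P_2P_3² = 148.
Since P_1P_2² = 288 ≥ 148 + 100 = 248, the angle opposite P_1P_2 is not acute, so the smallest enclosing circle has P_1P_2 as diameter.
Centre = midpoint of P_1P_2 = (-1, -2), r² = 288/4 = 72.
Diameter = 2r = 2√72 ≈ 16.971.

16.971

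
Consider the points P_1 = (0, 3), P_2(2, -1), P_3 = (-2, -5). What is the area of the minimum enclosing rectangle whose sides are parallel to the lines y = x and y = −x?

30

In coordinates u = x + y, v = x − y the rectangle is axis-aligned; the map (x,y)→(u,v) scales areas by 2.
u-values: 3, 1, -7; range = 3 − (-7) = 10.
v-values: -3, 3, 3; range = 3 − (-3) = 6.
Area = (10 × 6) / 2 = 30.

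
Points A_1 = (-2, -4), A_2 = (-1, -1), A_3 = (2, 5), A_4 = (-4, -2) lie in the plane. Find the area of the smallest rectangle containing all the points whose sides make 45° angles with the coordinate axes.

32.5

In coordinates u = x + y, v = x − y the rectangle is axis-aligned; the map (x,y)→(u,v) scales areas by 2.
u-values: -6, -2, 7, -6; range = 7 − (-6) = 13.
v-values: 2, 0, -3, -2; range = 2 − (-3) = 5.
Area = (13 × 5) / 2 = 32.5.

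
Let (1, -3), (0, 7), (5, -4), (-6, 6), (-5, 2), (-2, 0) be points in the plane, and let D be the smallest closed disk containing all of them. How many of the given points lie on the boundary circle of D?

2

By Welzl's lemma the MEC is supported by two points (diametrically opposite) or three points (on a circumcircle).
The farthest pair is (5, -4)–(-6, 6) with squared distance 221. The circle on this segment as diameter has centre (-0.5, 1) and r² = 221/4 = 55.25.
Check (1, -3): distance² to centre = 18.25 ≤ 55.25, so it lies inside.
All remaining points lie in this disk, and no smaller disk contains both endpoints, so this is the minimum enclosing circle.
The points at distance exactly r from the centre are (5, -4), (-6, 6) — 2 points.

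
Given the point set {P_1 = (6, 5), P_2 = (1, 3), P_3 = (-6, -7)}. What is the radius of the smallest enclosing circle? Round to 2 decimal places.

8.49

Side lengths²: P_1P_2² = 29, P_1P_3² = 288, P_2P_3² = 149.
Since P_1P_3² = 288 ≥ 149 + 29 = 178, the angle opposite P_1P_3 is not acute, so the smallest enclosing circle has P_1P_3 as diameter.
Centre = midpoint of P_1P_3 = (0, -1), r² = 288/4 = 72.
r = √72 ≈ 8.49.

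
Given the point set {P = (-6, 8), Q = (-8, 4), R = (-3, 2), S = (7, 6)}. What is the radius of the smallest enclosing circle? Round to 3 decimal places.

By Welzl's lemma the MEC is supported by two points (diametrically opposite) or three points (on a circumcircle).
The farthest pair is Q–S with squared distance 229. The circle on this segment as diameter has centre (-0.5, 5) and r² = 229/4 = 57.25.
Check P: distance² to centre = 39.25 ≤ 57.25, so it lies inside.
All remaining points lie in this disk, and no smaller disk contains both endpoints, so this is the minimum enclosing circle.
r = √(57.25) ≈ 7.566.

7.566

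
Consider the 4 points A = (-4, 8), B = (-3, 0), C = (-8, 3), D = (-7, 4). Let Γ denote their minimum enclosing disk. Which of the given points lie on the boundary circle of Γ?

The minimum enclosing circle is determined by three boundary points: A, B, C.
Their circumcentre is (-299/74, 291/74) with r² = 45305/2738.
The farthest remaining point D is at distance² 23993/2738 ≤ 45305/2738.
The points at distance exactly r from the centre are A, B, C — 3 points.

A, B, C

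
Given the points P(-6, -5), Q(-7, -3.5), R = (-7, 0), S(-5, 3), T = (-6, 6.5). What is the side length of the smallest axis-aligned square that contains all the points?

11.5

The bounding box has width 2 and height 11.5.
An axis-aligned square enclosing the set must have side ≥ max(width, height).
So the minimum side is max(2, 11.5) = 11.5.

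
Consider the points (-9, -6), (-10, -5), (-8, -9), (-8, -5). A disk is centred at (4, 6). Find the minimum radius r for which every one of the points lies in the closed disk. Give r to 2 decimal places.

19.21

The required radius is the distance from (4, 6) to the farthest point.
Squared distances: 313, 317, 369, 265.
Maximum is 369, attained at (-8, -9).
r = √369 ≈ 19.21.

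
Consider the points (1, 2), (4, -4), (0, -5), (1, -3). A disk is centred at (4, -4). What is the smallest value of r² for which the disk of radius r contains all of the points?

45

The required radius is the distance from (4, -4) to the farthest point.
Squared distances: 45, 0, 17, 10.
Maximum is 45, attained at (1, 2).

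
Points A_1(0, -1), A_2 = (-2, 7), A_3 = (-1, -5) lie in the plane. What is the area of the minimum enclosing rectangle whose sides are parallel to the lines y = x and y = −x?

71.5

In coordinates u = x + y, v = x − y the rectangle is axis-aligned; the map (x,y)→(u,v) scales areas by 2.
u-values: -1, 5, -6; range = 5 − (-6) = 11.
v-values: 1, -9, 4; range = 4 − (-9) = 13.
Area = (11 × 13) / 2 = 71.5.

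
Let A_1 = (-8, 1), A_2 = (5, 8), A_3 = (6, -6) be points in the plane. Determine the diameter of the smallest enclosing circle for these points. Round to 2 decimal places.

17.16

Side lengths²: A_1A_2² = 218, A_1A_3² = 245, A_2A_3² = 197.
Since A_1A_3² = 245 < 218 + 197 = 415, the triangle is acute, so the smallest enclosing circle is the circumcircle.
Circumcentre = (31/54, 35/54), r² = 107365/1458.
Diameter = 2r = 2√(107365/1458) ≈ 17.16.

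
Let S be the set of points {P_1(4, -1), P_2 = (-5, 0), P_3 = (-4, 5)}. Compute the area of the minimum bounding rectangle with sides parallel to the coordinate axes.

54

x ranges over [-5, 4], width 9.
y ranges over [-1, 5], height 6.
Area = 9 × 6 = 54.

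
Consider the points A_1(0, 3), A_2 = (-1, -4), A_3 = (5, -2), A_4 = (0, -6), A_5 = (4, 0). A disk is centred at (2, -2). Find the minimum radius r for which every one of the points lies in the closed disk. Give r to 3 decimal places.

5.385

The required radius is the distance from (2, -2) to the farthest point.
Squared distances: 29, 13, 9, 20, 8.
Maximum is 29, attained at A_1.
r = √29 ≈ 5.385.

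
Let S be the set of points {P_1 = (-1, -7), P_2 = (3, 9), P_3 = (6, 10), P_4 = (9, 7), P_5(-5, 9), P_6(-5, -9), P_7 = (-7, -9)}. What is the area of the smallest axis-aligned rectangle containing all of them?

x ranges over [-7, 9], width 16.
y ranges over [-9, 10], height 19.
Area = 16 × 19 = 304.

304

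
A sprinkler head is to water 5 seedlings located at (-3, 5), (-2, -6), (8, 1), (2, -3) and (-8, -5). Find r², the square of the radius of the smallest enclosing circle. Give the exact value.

73

By Welzl's lemma the MEC is supported by two points (diametrically opposite) or three points (on a circumcircle).
The farthest pair is (8, 1)–(-8, -5) with squared distance 292. The circle on this segment as diameter has centre (0, -2) and r² = 292/4 = 73.
Check (-3, 5): distance² to centre = 58 ≤ 73, so it lies inside.
All remaining points lie in this disk, and no smaller disk contains both endpoints, so this is the minimum enclosing circle.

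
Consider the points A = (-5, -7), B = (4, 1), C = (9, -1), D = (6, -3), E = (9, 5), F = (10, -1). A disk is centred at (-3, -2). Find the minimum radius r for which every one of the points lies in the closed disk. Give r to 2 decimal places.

The required radius is the distance from (-3, -2) to the farthest point.
Squared distances: 29, 58, 145, 82, 193, 170.
Maximum is 193, attained at E.
r = √193 ≈ 13.89.

13.89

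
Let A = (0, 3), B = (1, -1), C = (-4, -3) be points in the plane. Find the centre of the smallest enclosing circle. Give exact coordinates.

(-2, 0)

Side lengths²: AB² = 17, AC² = 52, BC² = 29.
Since AC² = 52 ≥ 29 + 17 = 46, the angle opposite AC is not acute, so the smallest enclosing circle has AC as diameter.
Centre = midpoint of AC = (-2, 0), r² = 52/4 = 13.
Centre = (-2, 0).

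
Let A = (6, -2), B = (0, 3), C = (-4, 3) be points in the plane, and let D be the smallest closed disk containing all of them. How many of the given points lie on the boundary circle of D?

2

Side lengths²: AB² = 61, AC² = 125, BC² = 16.
Since AC² = 125 ≥ 61 + 16 = 77, the angle opposite AC is not acute, so the smallest enclosing circle has AC as diameter.
Centre = midpoint of AC = (1, 0.5), r² = 125/4 = 31.25.
The points at distance exactly r from the centre are A, C — 2 points.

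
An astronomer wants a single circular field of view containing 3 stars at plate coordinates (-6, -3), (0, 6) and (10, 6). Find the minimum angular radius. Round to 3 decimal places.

Call the three points A, B, C in the order given.
Side lengths²: AB² = 117, AC² = 337, BC² = 100.
Since AC² = 337 ≥ 117 + 100 = 217, the angle opposite AC is not acute, so the smallest enclosing circle has AC as diameter.
Centre = midpoint of AC = (2, 1.5), r² = 337/4 = 84.25.
r = √(84.25) ≈ 9.179.

9.179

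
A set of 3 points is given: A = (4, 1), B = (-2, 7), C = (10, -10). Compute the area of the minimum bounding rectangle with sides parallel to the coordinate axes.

x ranges over [-2, 10], width 12.
y ranges over [-10, 7], height 17.
Area = 12 × 17 = 204.

204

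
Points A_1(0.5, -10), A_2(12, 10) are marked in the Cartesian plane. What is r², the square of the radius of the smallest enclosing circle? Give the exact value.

The smallest circle enclosing two points has them as diameter endpoints.
Centre = midpoint = (6.25, 0); r² = |A_1A_2|²/4 = 532.25/4 = 133.0625.

133.0625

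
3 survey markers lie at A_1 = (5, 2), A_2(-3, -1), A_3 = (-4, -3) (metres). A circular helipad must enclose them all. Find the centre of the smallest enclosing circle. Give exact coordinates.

Side lengths²: A_1A_2² = 73, A_1A_3² = 106, A_2A_3² = 5.
Since A_1A_3² = 106 ≥ 73 + 5 = 78, the angle opposite A_1A_3 is not acute, so the smallest enclosing circle has A_1A_3 as diameter.
Centre = midpoint of A_1A_3 = (0.5, -0.5), r² = 106/4 = 26.5.
Centre = (0.5, -0.5).

(0.5, -0.5)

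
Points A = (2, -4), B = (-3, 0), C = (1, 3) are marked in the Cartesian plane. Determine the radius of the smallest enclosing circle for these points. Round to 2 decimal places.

Side lengths²: AB² = 41, AC² = 50, BC² = 25.
Since AC² = 50 < 41 + 25 = 66, the triangle is acute, so the smallest enclosing circle is the circumcircle.
Circumcentre = (37/62, -39/62), r² = 25625/1922.
r = √(25625/1922) ≈ 3.65.

3.65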